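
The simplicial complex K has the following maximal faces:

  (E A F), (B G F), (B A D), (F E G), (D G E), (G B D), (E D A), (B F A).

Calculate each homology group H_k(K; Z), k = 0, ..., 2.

Fix the vertex order A < B < D < E < F < G and write every simplex with vertices in increasing order. Then dim K = 2 and the simplices of K are:

  0-simplices (6): A, B, D, E, F, G
  1-simplices (12): AB, AD, AE, AF, BD, BF, BG, DE, DG, EF, EG, FG
  2-simplices (8): ABD, ABF, ADE, AEF, BDG, BFG, DEG, EFG

giving chain groups C_0 ≅ Z^6, C_1 ≅ Z^12, C_2 ≅ Z^8.

∂_1: C_1 → C_0 sends each edge [p,q] (with p < q) to q − p.
This gives a 6×12 integer matrix of rank 5; reducing to Smith normal form yields diagonal entries (1,1,1,1,1).

∂_2: C_2 → C_1 acts by ∂[p,q,r] = [q,r] − [p,r] + [p,q]. For instance
  ∂ABF = BF − AF + AB,
  ∂ABD = BD − AD + AB.
The 12×8 boundary matrix has rank 7 and Smith normal form diag(1,1,1,1,1,1,1).

Reading off H_k = ker ∂_k / im ∂_{k+1}:

  H_0: rank C_0 − rank ∂_1 = 6 − 5 = 1, and the invariant factors of ∂_1 are all 1, so H_0 ≅ Z.
  H_1: rank ker ∂_1 − rank ∂_2 = (12 − 5) − 7 = 0, and the invariant factors of ∂_2 are all 1, so H_1 ≅ 0.
  H_2: rank ker ∂_2 − rank ∂_3 = (8 − 7) − 0 = 1, and there is no ∂_3, so H_2 ≅ Z.

As a check, the Euler characteristic is 6 − 12 + 8 = 2, which agrees with 1 − 0 + 1 = 2.

H_0 ≅ Z,  H_1 = 0,  H_2 ≅ Z.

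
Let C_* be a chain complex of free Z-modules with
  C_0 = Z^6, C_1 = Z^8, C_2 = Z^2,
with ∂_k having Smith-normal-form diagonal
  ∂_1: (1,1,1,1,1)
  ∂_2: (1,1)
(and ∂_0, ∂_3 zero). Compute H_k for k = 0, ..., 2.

H_0 = Z,  H_1 = Z,  H_2 = 0.

H_0: b_0 = 6 − 0 − 5 = 1; torsion from ∂_1 factors > 1: none. So H_0 = Z.
H_1: b_1 = 8 − 5 − 2 = 1; torsion from ∂_2 factors > 1: none. So H_1 = Z.
H_2: b_2 = 2 − 2 − 0 = 0; torsion from ∂_3 factors > 1: none. So H_2 = 0.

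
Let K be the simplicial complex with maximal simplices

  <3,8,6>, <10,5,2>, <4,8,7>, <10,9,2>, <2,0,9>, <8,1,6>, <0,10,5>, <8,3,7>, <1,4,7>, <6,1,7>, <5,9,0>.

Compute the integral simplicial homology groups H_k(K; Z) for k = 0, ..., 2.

Order the vertices as 0 < 1 < 2 < 3 < 4 < 5 < 6 < 7 < 8 < 9 < 10. Listing each simplex with vertices in this order, K has dimension 2 with simplices:

  0-simplices (11): [0], [1], [2], [3], [4], [5], [6], [7], [8], [9], [10]
  1-simplices (22): [0,2], [0,5], [0,9], [0,10], [1,4], [1,6], [1,7], [1,8], [2,5], [2,9], [2,10], [3,6], [3,7], [3,8], [4,7], [4,8], [5,9], [5,10], [6,7], [6,8], [7,8], [9,10]
  2-simplices (11): [0,2,9], [0,5,9], [0,5,10], [1,4,7], [1,6,7], [1,6,8], [2,5,10], [2,9,10], [3,6,8], [3,7,8], [4,7,8]

giving chain groups C_0 ≅ Z^11, C_1 ≅ Z^22, C_2 ≅ Z^11.

∂_1: C_1 → C_0 is given by ∂[p,q] = [q] − [p]. For instance
  ∂[0,5] = [5] − [0].
As a 11×22 matrix over Z this has rank 9, with invariant factors (1,1,1,1,1,1,1,1,1).

∂_2: C_2 → C_1 maps a triangle to the signed sum of its edges. For instance
  ∂[0,5,10] = [5,10] − [0,10] + [0,5],
  ∂[3,6,8] = [6,8] − [3,8] + [3,6].
As a 22×11 matrix over Z this has rank 11, with invariant factors (1,1,1,1,1,1,1,1,1,1,1).

Now H_k = ker ∂_k / im ∂_{k+1}, so:

  H_0: rank C_0 − rank ∂_1 = 11 − 9 = 2, and the invariant factors of ∂_1 are all 1, so H_0 ≅ Z^2.
  H_1: rank ker ∂_1 − rank ∂_2 = (22 − 9) − 11 = 2, and the invariant factors of ∂_2 are all 1, so H_1 ≅ Z^2.
  H_2: rank ker ∂_2 − rank ∂_3 = (11 − 11) − 0 = 0, and there is no ∂_3, so H_2 ≅ 0.

As a check, the Euler characteristic is 11 − 22 + 11 = 0, which agrees with 2 − 2 + 0 = 0.

H_0 ≅ Z^2,  H_1 ≅ Z^2,  H_2 = 0.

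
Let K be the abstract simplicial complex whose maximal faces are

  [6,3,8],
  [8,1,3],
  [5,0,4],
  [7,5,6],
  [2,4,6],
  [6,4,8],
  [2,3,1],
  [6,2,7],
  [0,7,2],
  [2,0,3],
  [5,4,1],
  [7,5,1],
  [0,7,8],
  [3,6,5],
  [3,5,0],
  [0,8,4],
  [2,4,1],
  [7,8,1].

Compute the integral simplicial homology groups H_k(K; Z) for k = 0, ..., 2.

H_0 ≅ Z,  H_1 ≅ Z^2,  H_2 ≅ Z.

Take the total order 0 < 1 < 2 < 3 < 4 < 5 < 6 < 7 < 8 on the vertex set. Then K (dimension 2) consists of the simplices:

  0-simplices (9): [0], [1], [2], [3], [4], [5], [6], [7], [8]
  1-simplices (27): (27 of them)
  2-simplices (18): [0,2,3], [0,2,7], [0,3,5], [0,4,5], [0,4,8], [0,7,8], [1,2,3], [1,2,4], [1,3,8], [1,4,5], [1,5,7], [1,7,8], [2,4,6], [2,6,7], [3,5,6], [3,6,8], [4,6,8], [5,6,7]

giving chain groups C_0 ≅ Z^9, C_1 ≅ Z^27, C_2 ≅ Z^18.

The boundary map ∂_1: C_1 → C_0 sends each edge [p,q] (with p < q) to q − p. For instance
  ∂[2,7] = [7] − [2].
This gives a 9×27 integer matrix of rank 8; reducing to Smith normal form yields diagonal entries (1,1,1,1,1,1,1,1).

The boundary map ∂_2: C_2 → C_1 acts by ∂[p,q,r] = [q,r] − [p,r] + [p,q]. For instance
  ∂[0,4,5] = [4,5] − [0,5] + [0,4],
  ∂[0,3,5] = [3,5] − [0,5] + [0,3].
The resulting 27×18 matrix has rank 17, and its Smith normal form has invariant factors (1,1,1,1,1,1,1,1,1,1,1,1,1,1,1,1,1).

Now H_k = ker ∂_k / im ∂_{k+1}, so:

  H_0: rank C_0 − rank ∂_1 = 9 − 8 = 1, and the invariant factors of ∂_1 are all 1, so H_0 = Z.
  H_1: rank ker ∂_1 − rank ∂_2 = (27 − 8) − 17 = 2, and the invariant factors of ∂_2 are all 1, so H_1 = Z^2.
  H_2: rank ker ∂_2 − rank ∂_3 = (18 − 17) − 0 = 1, and there is no ∂_3, so H_2 = Z.

(K is a triangulation of the torus T^2.)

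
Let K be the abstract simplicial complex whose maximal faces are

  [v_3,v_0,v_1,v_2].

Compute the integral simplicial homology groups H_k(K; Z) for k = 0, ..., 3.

Fix the vertex order v_0 < v_1 < v_2 < v_3 and write every simplex with vertices in increasing order. Then dim K = 3 and the simplices of K are:

  0-simplices (4): [v_0], [v_1], [v_2], [v_3]
  1-simplices (6): [v_0,v_1], [v_0,v_2], [v_0,v_3], [v_1,v_2], [v_1,v_3], [v_2,v_3]
  2-simplices (4): [v_0,v_1,v_2], [v_0,v_1,v_3], [v_0,v_2,v_3], [v_1,v_2,v_3]
  3-simplices (1): [v_0,v_1,v_2,v_3]

Hence C_0 ≅ Z^4, C_1 ≅ Z^6, C_2 ≅ Z^4, C_3 ≅ Z^1.

Boundary ∂_1: C_1 → C_0 maps an edge to its endpoints' difference, ∂[p,q] = q − p. For instance
  ∂[v_0,v_1] = [v_1] − [v_0].
As a 4×6 matrix over Z this has rank 3, with invariant factors (1,1,1).

The boundary map ∂_2: C_2 → C_1 maps a triangle to the signed sum of its edges. For instance
  ∂[v_0,v_2,v_3] = [v_2,v_3] − [v_0,v_3] + [v_0,v_2],
  ∂[v_1,v_2,v_3] = [v_2,v_3] − [v_1,v_3] + [v_1,v_2].
As a 6×4 matrix over Z this has rank 3, with invariant factors (1,1,1).

Boundary ∂_3: C_3 → C_2 sends each 3-simplex σ to the alternating sum Σ_i (−1)^i (σ with its i-th vertex removed). For instance
  ∂[v_0,v_1,v_2,v_3] = [v_1,v_2,v_3] − [v_0,v_2,v_3] + [v_0,v_1,v_3] − [v_0,v_1,v_2].
The 4×1 boundary matrix has rank 1 and Smith normal form diag(1).

Now H_k = ker ∂_k / im ∂_{k+1}, so:

  H_0: rank C_0 − rank ∂_1 = 4 − 3 = 1, and the invariant factors of ∂_1 are all 1, so H_0 ≅ Z.
  H_1: rank ker ∂_1 − rank ∂_2 = (6 − 3) − 3 = 0, and the invariant factors of ∂_2 are all 1, so H_1 ≅ 0.
  H_2: rank ker ∂_2 − rank ∂_3 = (4 − 3) − 1 = 0, and the invariant factors of ∂_3 are all 1, so H_2 ≅ 0.
  H_3: rank ker ∂_3 − rank ∂_4 = (1 − 1) − 0 = 0, and there is no ∂_4, so H_3 ≅ 0.

H_0 = Z,  H_1 = 0,  H_2 = 0,  H_3 = 0.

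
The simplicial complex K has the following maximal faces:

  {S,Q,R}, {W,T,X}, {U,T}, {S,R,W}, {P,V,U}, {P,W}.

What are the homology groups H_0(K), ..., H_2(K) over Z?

H_0 ≅ Z,  H_1 ≅ Z,  H_2 = 0.

Fix the vertex order P < Q < R < S < T < U < V < W < X and write every simplex with vertices in increasing order. Then dim K = 2 and the simplices of K are:

  0-simplices (9): P, Q, R, S, T, U, V, W, X
  1-simplices (13): PU, PV, PW, QR, QS, RS, RW, SW, TU, TW, TX, UV, WX
  2-simplices (4): PUV, QRS, RSW, TWX

giving chain groups C_0 ≅ Z^9, C_1 ≅ Z^13, C_2 ≅ Z^4.

The boundary map ∂_1: C_1 → C_0 is given by ∂[p,q] = [q] − [p].
The resulting 9×13 matrix has rank 8, and its Smith normal form has invariant factors (1,1,1,1,1,1,1,1).

∂_2: C_2 → C_1 sends each 2-simplex [p,q,r] to [q,r] − [p,r] + [p,q]. For instance
  ∂RSW = SW − RW + RS,
  ∂TWX = WX − TX + TW.
The 13×4 boundary matrix has rank 4 and Smith normal form diag(1,1,1,1).

Reading off H_k = ker ∂_k / im ∂_{k+1}:

  H_0: rank C_0 − rank ∂_1 = 9 − 8 = 1, and the invariant factors of ∂_1 are all 1, so H_0 = Z.
  H_1: rank ker ∂_1 − rank ∂_2 = (13 − 8) − 4 = 1, and the invariant factors of ∂_2 are all 1, so H_1 = Z.
  H_2: rank ker ∂_2 − rank ∂_3 = (4 − 4) − 0 = 0, and there is no ∂_3, so H_2 = 0.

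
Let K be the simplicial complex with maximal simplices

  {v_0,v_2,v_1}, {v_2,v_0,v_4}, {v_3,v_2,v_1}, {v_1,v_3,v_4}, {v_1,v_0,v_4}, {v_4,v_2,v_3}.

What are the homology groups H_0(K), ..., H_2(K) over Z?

K has 5 vertices, 9 edges, 6 triangles.
rank ∂_0 = 0, rank ∂_1 = 4 ⇒ b_0 = 5 − 0 − 4 = 1; all invariant factors of ∂_1 are 1 so no torsion. So H_0 ≅ Z.
rank ∂_1 = 4, rank ∂_2 = 5 ⇒ b_1 = 9 − 4 − 5 = 0; all invariant factors of ∂_2 are 1 so no torsion. So H_1 ≅ 0.
rank ∂_2 = 5, rank ∂_3 = 0 ⇒ b_2 = 6 − 5 − 0 = 1. So H_2 ≅ Z.

H_0 ≅ Z,  H_1 = 0,  H_2 ≅ Z.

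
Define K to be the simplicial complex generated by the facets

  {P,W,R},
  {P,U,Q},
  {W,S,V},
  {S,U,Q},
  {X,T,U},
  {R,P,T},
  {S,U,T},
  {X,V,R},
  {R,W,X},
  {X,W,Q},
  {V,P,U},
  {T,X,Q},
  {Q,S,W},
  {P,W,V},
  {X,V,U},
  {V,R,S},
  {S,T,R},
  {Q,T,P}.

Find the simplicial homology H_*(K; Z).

H_0 ≅ Z,  H_1 ≅ Z ⊕ Z/2Z,  H_2 = 0.

Fix the vertex order P < Q < R < S < T < U < V < W < X and write every simplex with vertices in increasing order. Then dim K = 2 and the simplices of K are:

  0-simplices (9): P, Q, R, S, T, U, V, W, X
  1-simplices (27): PQ, PR, PT, PU, PV, PW, QS, QT, QU, QW, QX, RS, RT, RV, RW, RX, ST, SU, SV, SW, TU, TX, UV, UX, VW, VX, WX
  2-simplices (18): PQT, PQU, PRT, PRW, PUV, PVW, QSU, QSW, QTX, QWX, RST, RSV, RVX, RWX, STU, SVW, TUX, UVX

giving chain groups C_0 ≅ Z^9, C_1 ≅ Z^27, C_2 ≅ Z^18.

∂_1: C_1 → C_0 sends each edge [p,q] (with p < q) to q − p.
As a 9×27 matrix over Z this has rank 8, with invariant factors (1,1,1,1,1,1,1,1).

The boundary map ∂_2: C_2 → C_1 maps a triangle to the signed sum of its edges. For instance
  ∂RSV = SV − RV + RS,
  ∂QSU = SU − QU + QS.
The 27×18 boundary matrix has rank 18 and Smith normal form diag(1,1,1,1,1,1,1,1,1,1,1,1,1,1,1,1,1,2).

Reading off H_k = ker ∂_k / im ∂_{k+1}:

  H_0: rank C_0 − rank ∂_1 = 9 − 8 = 1, and the invariant factors of ∂_1 are all 1, so H_0 ≅ Z.
  H_1: rank ker ∂_1 − rank ∂_2 = (27 − 8) − 18 = 1, and ∂_2 has invariant factor 2 > 1, so H_1 ≅ Z ⊕ Z/2Z.
  H_2: rank ker ∂_2 − rank ∂_3 = (18 − 18) − 0 = 0, and there is no ∂_3, so H_2 ≅ 0.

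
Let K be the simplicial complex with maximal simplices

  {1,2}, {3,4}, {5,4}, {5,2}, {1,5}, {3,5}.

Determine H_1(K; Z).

H_1 ≅ Z^2.

Order the vertices as 1 < 2 < 3 < 4 < 5. Listing each simplex with vertices in this order, K has dimension 1 with simplices:

  0-simplices (5): [1], [2], [3], [4], [5]
  1-simplices (6): [1,2], [1,5], [2,5], [3,4], [3,5], [4,5]

giving chain groups C_0 ≅ Z^5, C_1 ≅ Z^6.

The boundary map ∂_1: C_1 → C_0 sends each edge [p,q] (with p < q) to q − p. For instance
  ∂[4,5] = [5] − [4].
The resulting 5×6 matrix has rank 4, and its Smith normal form has invariant factors (1,1,1,1).

Computing H_k = (kernel of ∂_k) / (image of ∂_{k+1}):

  H_1: rank ker ∂_1 − rank ∂_2 = (6 − 4) − 0 = 2, and there is no ∂_2, so H_1 ≅ Z^2.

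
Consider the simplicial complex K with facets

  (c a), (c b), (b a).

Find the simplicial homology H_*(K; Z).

We work with the vertex ordering a < b < c. The simplices of K, each written with vertices in increasing order, are:

  0-simplices (3): a, b, c
  1-simplices (3): ab, ac, bc

giving chain groups C_0 ≅ Z^3, C_1 ≅ Z^3.

The boundary map ∂_1: C_1 → C_0 maps an edge to its endpoints' difference, ∂[p,q] = q − p. For instance
  ∂ab = b − a.
As a 3×3 matrix over Z this has rank 2, with invariant factors (1,1).

Reading off H_k = ker ∂_k / im ∂_{k+1}:

  H_0: rank C_0 − rank ∂_1 = 3 − 2 = 1, and the invariant factors of ∂_1 are all 1, so H_0 ≅ Z.
  H_1: rank ker ∂_1 − rank ∂_2 = (3 − 2) − 0 = 1, and there is no ∂_2, so H_1 ≅ Z.

As a check, the Euler characteristic is 3 − 3 = 0, which agrees with 1 − 1 = 0.

H_0 ≅ Z,  H_1 ≅ Z.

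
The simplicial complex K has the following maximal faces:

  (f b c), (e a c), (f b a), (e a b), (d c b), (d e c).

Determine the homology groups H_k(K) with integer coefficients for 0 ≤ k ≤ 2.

We work with the vertex ordering a < b < c < d < e < f. The simplices of K, each written with vertices in increasing order, are:

  0-simplices (6): a, b, c, d, e, f
  1-simplices (12): ab, ac, ae, af, bc, bd, be, bf, cd, ce, cf, de
  2-simplices (6): abe, abf, ace, bcd, bcf, cde

Hence C_0 ≅ Z^6, C_1 ≅ Z^12, C_2 ≅ Z^6.

Boundary ∂_1: C_1 → C_0 is given by ∂[p,q] = [q] − [p]. For instance
  ∂de = e − d.
As a 6×12 matrix over Z this has rank 5, with invariant factors (1,1,1,1,1).

∂_2: C_2 → C_1 sends each 2-simplex [p,q,r] to [q,r] − [p,r] + [p,q]. For instance
  ∂cde = de − ce + cd,
  ∂ace = ce − ae + ac.
The resulting 12×6 matrix has rank 6, and its Smith normal form has invariant factors (1,1,1,1,1,1).

From H_k ≅ ker(∂_k) / im(∂_{k+1}) we obtain:

  H_0: rank C_0 − rank ∂_1 = 6 − 5 = 1, and the invariant factors of ∂_1 are all 1, so H_0 ≅ Z.
  H_1: rank ker ∂_1 − rank ∂_2 = (12 − 5) − 6 = 1, and the invariant factors of ∂_2 are all 1, so H_1 ≅ Z.
  H_2: rank ker ∂_2 − rank ∂_3 = (6 − 6) − 0 = 0, and there is no ∂_3, so H_2 ≅ 0.

As a check, the Euler characteristic is 6 − 12 + 6 = 0, which agrees with 1 − 1 + 0 = 0.

H_0 ≅ Z,  H_1 ≅ Z,  H_2 = 0.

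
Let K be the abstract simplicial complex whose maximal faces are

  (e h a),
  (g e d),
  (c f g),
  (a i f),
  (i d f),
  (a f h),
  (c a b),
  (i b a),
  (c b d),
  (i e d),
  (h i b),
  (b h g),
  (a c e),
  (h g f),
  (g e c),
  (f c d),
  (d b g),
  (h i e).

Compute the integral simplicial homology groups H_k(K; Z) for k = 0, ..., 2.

We work with the vertex ordering a < b < c < d < e < f < g < h < i. The simplices of K, each written with vertices in increasing order, are:

  0-simplices (9): a, b, c, d, e, f, g, h, i
  1-simplices (27): ab, ac, ae, af, ah, ai, bc, bd, bg, bh, bi, cd, ce, cf, cg, de, df, dg, di, eg, eh, ei, fg, fh, fi, gh, hi
  2-simplices (18): abc, abi, ace, aeh, afh, afi, bcd, bdg, bgh, bhi, cdf, ceg, cfg, deg, dei, dfi, ehi, fgh

giving chain groups C_0 ≅ Z^9, C_1 ≅ Z^27, C_2 ≅ Z^18.

Boundary ∂_1: C_1 → C_0 maps an edge to its endpoints' difference, ∂[p,q] = q − p.
This gives a 9×27 integer matrix of rank 8; reducing to Smith normal form yields diagonal entries (1,1,1,1,1,1,1,1).

∂_2: C_2 → C_1 maps a triangle to the signed sum of its edges. For instance
  ∂deg = eg − dg + de,
  ∂bdg = dg − bg + bd.
As a 27×18 matrix over Z this has rank 18, with invariant factors (1,1,1,1,1,1,1,1,1,1,1,1,1,1,1,1,1,2).

Computing H_k = (kernel of ∂_k) / (image of ∂_{k+1}):

  H_0: rank C_0 − rank ∂_1 = 9 − 8 = 1, and the invariant factors of ∂_1 are all 1, so H_0 = Z.
  H_1: rank ker ∂_1 − rank ∂_2 = (27 − 8) − 18 = 1, and ∂_2 has invariant factor 2 > 1, so H_1 = Z ⊕ Z/2.
  H_2: rank ker ∂_2 − rank ∂_3 = (18 − 18) − 0 = 0, and there is no ∂_3, so H_2 = 0.

H_0 = Z,  H_1 = Z ⊕ Z/2,  H_2 = 0.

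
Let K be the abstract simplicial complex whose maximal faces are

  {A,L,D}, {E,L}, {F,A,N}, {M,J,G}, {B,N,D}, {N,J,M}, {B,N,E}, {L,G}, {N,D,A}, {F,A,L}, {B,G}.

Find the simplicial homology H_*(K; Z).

Fix the vertex order A < B < D < E < F < G < J < L < M < N and write every simplex with vertices in increasing order. Then dim K = 2 and the simplices of K are:

  0-simplices (10): A, B, D, E, F, G, J, L, M, N
  1-simplices (20): AD, AF, AL, AN, BD, BE, BG, BN, DL, DN, EL, EN, FL, FN, GJ, GL, GM, JM, JN, MN
  2-simplices (8): ADL, ADN, AFL, AFN, BDN, BEN, GJM, JMN

Hence C_0 ≅ Z^10, C_1 ≅ Z^20, C_2 ≅ Z^8.

The boundary map ∂_1: C_1 → C_0 sends each edge [p,q] (with p < q) to q − p.
This gives a 10×20 integer matrix of rank 9; reducing to Smith normal form yields diagonal entries (1,1,1,1,1,1,1,1,1).

The boundary map ∂_2: C_2 → C_1 acts by ∂[p,q,r] = [q,r] − [p,r] + [p,q]. For instance
  ∂GJM = JM − GM + GJ,
  ∂AFN = FN − AN + AF.
The 20×8 boundary matrix has rank 8 and Smith normal form diag(1,1,1,1,1,1,1,1).

Reading off H_k = ker ∂_k / im ∂_{k+1}:

  H_0: rank C_0 − rank ∂_1 = 10 − 9 = 1, and the invariant factors of ∂_1 are all 1, so H_0 = Z.
  H_1: rank ker ∂_1 − rank ∂_2 = (20 − 9) − 8 = 3, and the invariant factors of ∂_2 are all 1, so H_1 = Z^3.
  H_2: rank ker ∂_2 − rank ∂_3 = (8 − 8) − 0 = 0, and there is no ∂_3, so H_2 = 0.

H_0 ≅ Z,  H_1 ≅ Z^3,  H_2 = 0.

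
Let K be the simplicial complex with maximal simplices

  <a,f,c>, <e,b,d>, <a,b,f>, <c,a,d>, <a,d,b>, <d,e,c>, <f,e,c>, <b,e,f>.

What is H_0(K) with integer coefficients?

Take the total order a < b < c < d < e < f on the vertex set. Then K (dimension 2) consists of the simplices:

  0-simplices (6): a, b, c, d, e, f
  1-simplices (12): ab, ac, ad, af, bd, be, bf, cd, ce, cf, de, ef
  2-simplices (8): abd, abf, acd, acf, bde, bef, cde, cef

Hence C_0 ≅ Z^6, C_1 ≅ Z^12, C_2 ≅ Z^8.

The boundary map ∂_1: C_1 → C_0 sends each edge [p,q] (with p < q) to q − p. For instance
  ∂af = f − a.
The 6×12 boundary matrix has rank 5 and Smith normal form diag(1,1,1,1,1).

∂_2: C_2 → C_1 maps a triangle to the signed sum of its edges. For instance
  ∂acf = cf − af + ac,
  ∂abf = bf − af + ab.
The 12×8 boundary matrix has rank 7 and Smith normal form diag(1,1,1,1,1,1,1).

Reading off H_k = ker ∂_k / im ∂_{k+1}:

  H_0: rank C_0 − rank ∂_1 = 6 − 5 = 1, and the invariant factors of ∂_1 are all 1, so H_0 = Z.

H_0 ≅ Z.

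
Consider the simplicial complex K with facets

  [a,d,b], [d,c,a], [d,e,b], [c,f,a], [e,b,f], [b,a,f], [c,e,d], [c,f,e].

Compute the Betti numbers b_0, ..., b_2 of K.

Fix the vertex order a < b < c < d < e < f and write every simplex with vertices in increasing order. Then dim K = 2 and the simplices of K are:

  0-simplices (6): a, b, c, d, e, f
  1-simplices (12): ab, ac, ad, af, bd, be, bf, cd, ce, cf, de, ef
  2-simplices (8): abd, abf, acd, acf, bde, bef, cde, cef

so the chain groups are C_0 ≅ Z^6, C_1 ≅ Z^12, C_2 ≅ Z^8.

The boundary map ∂_1: C_1 → C_0 maps an edge to its endpoints' difference, ∂[p,q] = q − p. For instance
  ∂ad = d − a.
The resulting 6×12 matrix has rank 5, and its Smith normal form has invariant factors (1,1,1,1,1).

The boundary map ∂_2: C_2 → C_1 sends each 2-simplex [p,q,r] to [q,r] − [p,r] + [p,q]. For instance
  ∂bde = de − be + bd,
  ∂bef = ef − bf + be.
The resulting 12×8 matrix has rank 7, and its Smith normal form has invariant factors (1,1,1,1,1,1,1).

Now H_k = ker ∂_k / im ∂_{k+1}, so:

  H_0: rank C_0 − rank ∂_1 = 6 − 5 = 1, and the invariant factors of ∂_1 are all 1, so H_0 ≅ Z.
  H_1: rank ker ∂_1 − rank ∂_2 = (12 − 5) − 7 = 0, and the invariant factors of ∂_2 are all 1, so H_1 ≅ 0.
  H_2: rank ker ∂_2 − rank ∂_3 = (8 − 7) − 0 = 1, and there is no ∂_3, so H_2 ≅ Z.

(K is a triangulation of the 2-sphere S^2.)

Hence the Betti numbers are b_0 = 1, b_1 = 0, b_2 = 1.

b_0 = 1, b_1 = 0, b_2 = 1.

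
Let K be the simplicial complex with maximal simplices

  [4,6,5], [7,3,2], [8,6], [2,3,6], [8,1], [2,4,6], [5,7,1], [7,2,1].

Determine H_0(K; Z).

Order the vertices as 1 < 2 < 3 < 4 < 5 < 6 < 7 < 8. Listing each simplex with vertices in this order, K has dimension 2 with simplices:

  0-simplices (8): [1], [2], [3], [4], [5], [6], [7], [8]
  1-simplices (15): [1,2], [1,5], [1,7], [1,8], [2,3], [2,4], [2,6], [2,7], [3,6], [3,7], [4,5], [4,6], [5,6], [5,7], [6,8]
  2-simplices (6): [1,2,7], [1,5,7], [2,3,6], [2,3,7], [2,4,6], [4,5,6]

so the chain groups are C_0 ≅ Z^8, C_1 ≅ Z^15, C_2 ≅ Z^6.

∂_1: C_1 → C_0 is given by ∂[p,q] = [q] − [p]. For instance
  ∂[1,8] = [8] − [1].
This gives a 8×15 integer matrix of rank 7; reducing to Smith normal form yields diagonal entries (1,1,1,1,1,1,1).

∂_2: C_2 → C_1 acts by ∂[p,q,r] = [q,r] − [p,r] + [p,q]. For instance
  ∂[1,5,7] = [5,7] − [1,7] + [1,5],
  ∂[4,5,6] = [5,6] − [4,6] + [4,5].
As a 15×6 matrix over Z this has rank 6, with invariant factors (1,1,1,1,1,1).

From H_k ≅ ker(∂_k) / im(∂_{k+1}) we obtain:

  H_0: rank C_0 − rank ∂_1 = 8 − 7 = 1, and the invariant factors of ∂_1 are all 1, so H_0 = Z.

H_0 = Z.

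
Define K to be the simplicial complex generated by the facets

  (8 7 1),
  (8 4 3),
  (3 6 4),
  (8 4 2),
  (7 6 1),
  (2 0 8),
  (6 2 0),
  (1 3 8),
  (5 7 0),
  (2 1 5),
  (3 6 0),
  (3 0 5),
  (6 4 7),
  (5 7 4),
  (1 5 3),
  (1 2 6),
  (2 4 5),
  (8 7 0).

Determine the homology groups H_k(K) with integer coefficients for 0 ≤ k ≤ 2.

Order the vertices as 0 < 1 < 2 < 3 < 4 < 5 < 6 < 7 < 8. Listing each simplex with vertices in this order, K has dimension 2 with simplices:

  0-simplices (9): [0], [1], [2], [3], [4], [5], [6], [7], [8]
  1-simplices (27): (27 of them)
  2-simplices (18): [0,2,6], [0,2,8], [0,3,5], [0,3,6], [0,5,7], [0,7,8], [1,2,5], [1,2,6], [1,3,5], [1,3,8], [1,6,7], [1,7,8], [2,4,5], [2,4,8], [3,4,6], [3,4,8], [4,5,7], [4,6,7]

giving chain groups C_0 ≅ Z^9, C_1 ≅ Z^27, C_2 ≅ Z^18.

The boundary map ∂_1: C_1 → C_0 maps an edge to its endpoints' difference, ∂[p,q] = q − p.
The 9×27 boundary matrix has rank 8 and Smith normal form diag(1,1,1,1,1,1,1,1).

The boundary map ∂_2: C_2 → C_1 sends each 2-simplex [p,q,r] to [q,r] − [p,r] + [p,q]. For instance
  ∂[0,2,8] = [2,8] − [0,8] + [0,2],
  ∂[2,4,5] = [4,5] − [2,5] + [2,4].
As a 27×18 matrix over Z this has rank 17, with invariant factors (1,1,1,1,1,1,1,1,1,1,1,1,1,1,1,1,1).

Now H_k = ker ∂_k / im ∂_{k+1}, so:

  H_0: rank C_0 − rank ∂_1 = 9 − 8 = 1, and the invariant factors of ∂_1 are all 1, so H_0 = Z.
  H_1: rank ker ∂_1 − rank ∂_2 = (27 − 8) − 17 = 2, and the invariant factors of ∂_2 are all 1, so H_1 = Z^2.
  H_2: rank ker ∂_2 − rank ∂_3 = (18 − 17) − 0 = 1, and there is no ∂_3, so H_2 = Z.

As a check, the Euler characteristic is 9 − 27 + 18 = 0, which agrees with 1 − 2 + 1 = 0.

H_0 ≅ Z,  H_1 ≅ Z^2,  H_2 ≅ Z.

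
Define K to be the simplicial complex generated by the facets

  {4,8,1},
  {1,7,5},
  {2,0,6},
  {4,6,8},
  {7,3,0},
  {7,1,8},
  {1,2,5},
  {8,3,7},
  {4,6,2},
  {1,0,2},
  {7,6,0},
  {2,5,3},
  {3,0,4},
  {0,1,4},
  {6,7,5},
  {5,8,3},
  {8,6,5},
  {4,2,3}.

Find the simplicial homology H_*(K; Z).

H_0 = Z,  H_1 = Z ⊕ Z/2Z,  H_2 = 0.

Fix the vertex order 0 < 1 < 2 < 3 < 4 < 5 < 6 < 7 < 8 and write every simplex with vertices in increasing order. Then dim K = 2 and the simplices of K are:

  0-simplices (9): [0], [1], [2], [3], [4], [5], [6], [7], [8]
  1-simplices (27): (27 of them)
  2-simplices (18): [0,1,2], [0,1,4], [0,2,6], [0,3,4], [0,3,7], [0,6,7], [1,2,5], [1,4,8], [1,5,7], [1,7,8], [2,3,4], [2,3,5], [2,4,6], [3,5,8], [3,7,8], [4,6,8], [5,6,7], [5,6,8]

so the chain groups are C_0 ≅ Z^9, C_1 ≅ Z^27, C_2 ≅ Z^18.

∂_1: C_1 → C_0 is given by ∂[p,q] = [q] − [p]. For instance
  ∂[5,8] = [8] − [5].
As a 9×27 matrix over Z this has rank 8, with invariant factors (1,1,1,1,1,1,1,1).

The boundary map ∂_2: C_2 → C_1 acts by ∂[p,q,r] = [q,r] − [p,r] + [p,q]. For instance
  ∂[2,3,4] = [3,4] − [2,4] + [2,3],
  ∂[1,4,8] = [4,8] − [1,8] + [1,4].
The 27×18 boundary matrix has rank 18 and Smith normal form diag(1,1,1,1,1,1,1,1,1,1,1,1,1,1,1,1,1,2).

From H_k ≅ ker(∂_k) / im(∂_{k+1}) we obtain:

  H_0: rank C_0 − rank ∂_1 = 9 − 8 = 1, and the invariant factors of ∂_1 are all 1, so H_0 = Z.
  H_1: rank ker ∂_1 − rank ∂_2 = (27 − 8) − 18 = 1, and ∂_2 has invariant factor 2 > 1, so H_1 = Z ⊕ Z/2Z.
  H_2: rank ker ∂_2 − rank ∂_3 = (18 − 18) − 0 = 0, and there is no ∂_3, so H_2 = 0.

As a check, the Euler characteristic is 9 − 27 + 18 = 0, which agrees with 1 − 1 + 0 = 0.
(K is a triangulation of the Klein bottle.)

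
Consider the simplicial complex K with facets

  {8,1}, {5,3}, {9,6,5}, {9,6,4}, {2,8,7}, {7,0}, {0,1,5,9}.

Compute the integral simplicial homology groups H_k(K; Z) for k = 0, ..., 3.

H_0 ≅ Z,  H_1 ≅ Z,  H_2 = 0,  H_3 = 0.

Order the vertices as 0 < 1 < 2 < 3 < 4 < 5 < 6 < 7 < 8 < 9. Listing each simplex with vertices in this order, K has dimension 3 with simplices:

  0-simplices (10): [0], [1], [2], [3], [4], [5], [6], [7], [8], [9]
  1-simplices (16): [0,1], [0,5], [0,7], [0,9], [1,5], [1,8], [1,9], [2,7], [2,8], [3,5], [4,6], [4,9], [5,6], [5,9], [6,9], [7,8]
  2-simplices (7): [0,1,5], [0,1,9], [0,5,9], [1,5,9], [2,7,8], [4,6,9], [5,6,9]
  3-simplices (1): [0,1,5,9]

so the chain groups are C_0 ≅ Z^10, C_1 ≅ Z^16, C_2 ≅ Z^7, C_3 ≅ Z^1.

∂_1: C_1 → C_0 maps an edge to its endpoints' difference, ∂[p,q] = q − p. For instance
  ∂[0,7] = [7] − [0].
The 10×16 boundary matrix has rank 9 and Smith normal form diag(1,1,1,1,1,1,1,1,1).

∂_2: C_2 → C_1 sends each 2-simplex [p,q,r] to [q,r] − [p,r] + [p,q]. For instance
  ∂[4,6,9] = [6,9] − [4,9] + [4,6],
  ∂[2,7,8] = [7,8] − [2,8] + [2,7].
The resulting 16×7 matrix has rank 6, and its Smith normal form has invariant factors (1,1,1,1,1,1).

Boundary ∂_3: C_3 → C_2 sends each 3-simplex σ to the alternating sum Σ_i (−1)^i (σ with its i-th vertex removed). For instance
  ∂[0,1,5,9] = [1,5,9] − [0,5,9] + [0,1,9] − [0,1,5].
This gives a 7×1 integer matrix of rank 1; reducing to Smith normal form yields diagonal entries (1).

Reading off H_k = ker ∂_k / im ∂_{k+1}:

  H_0: rank C_0 − rank ∂_1 = 10 − 9 = 1, and the invariant factors of ∂_1 are all 1, so H_0 = Z.
  H_1: rank ker ∂_1 − rank ∂_2 = (16 − 9) − 6 = 1, and the invariant factors of ∂_2 are all 1, so H_1 = Z.
  H_2: rank ker ∂_2 − rank ∂_3 = (7 − 6) − 1 = 0, and the invariant factors of ∂_3 are all 1, so H_2 = 0.
  H_3: rank ker ∂_3 − rank ∂_4 = (1 − 1) − 0 = 0, and there is no ∂_4, so H_3 = 0.

As a check, the Euler characteristic is 10 − 16 + 7 − 1 = 0, which agrees with 1 − 1 + 0 − 0 = 0.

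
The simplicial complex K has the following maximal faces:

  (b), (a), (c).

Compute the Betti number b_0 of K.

b_0 = 3.

We work with the vertex ordering a < b < c. The simplices of K, each written with vertices in increasing order, are:

  0-simplices (3): a, b, c

so the chain groups are C_0 ≅ Z^3.

Computing H_k = (kernel of ∂_k) / (image of ∂_{k+1}):

  H_0: rank C_0 − rank ∂_1 = 3 − 0 = 3, and there is no ∂_1, so H_0 = Z^3.

Hence the Betti numbers are b_0 = 3.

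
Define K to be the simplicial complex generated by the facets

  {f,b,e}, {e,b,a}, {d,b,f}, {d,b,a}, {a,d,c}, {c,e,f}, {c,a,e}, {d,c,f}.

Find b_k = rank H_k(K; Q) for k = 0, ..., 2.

b_0 = 1, b_1 = 0, b_2 = 1.

We work with the vertex ordering a < b < c < d < e < f. The simplices of K, each written with vertices in increasing order, are:

  0-simplices (6): a, b, c, d, e, f
  1-simplices (12): ab, ac, ad, ae, bd, be, bf, cd, ce, cf, df, ef
  2-simplices (8): abd, abe, acd, ace, bdf, bef, cdf, cef

giving chain groups C_0 ≅ Z^6, C_1 ≅ Z^12, C_2 ≅ Z^8.

∂_1: C_1 → C_0 maps an edge to its endpoints' difference, ∂[p,q] = q − p.
This gives a 6×12 integer matrix of rank 5; reducing to Smith normal form yields diagonal entries (1,1,1,1,1).

Boundary ∂_2: C_2 → C_1 acts by ∂[p,q,r] = [q,r] − [p,r] + [p,q]. For instance
  ∂abd = bd − ad + ab,
  ∂bdf = df − bf + bd.
The resulting 12×8 matrix has rank 7, and its Smith normal form has invariant factors (1,1,1,1,1,1,1).

Reading off H_k = ker ∂_k / im ∂_{k+1}:

  H_0: rank C_0 − rank ∂_1 = 6 − 5 = 1, and the invariant factors of ∂_1 are all 1, so H_0 = Z.
  H_1: rank ker ∂_1 − rank ∂_2 = (12 − 5) − 7 = 0, and the invariant factors of ∂_2 are all 1, so H_1 = 0.
  H_2: rank ker ∂_2 − rank ∂_3 = (8 − 7) − 0 = 1, and there is no ∂_3, so H_2 = Z.

Hence the Betti numbers are b_0 = 1, b_1 = 0, b_2 = 1.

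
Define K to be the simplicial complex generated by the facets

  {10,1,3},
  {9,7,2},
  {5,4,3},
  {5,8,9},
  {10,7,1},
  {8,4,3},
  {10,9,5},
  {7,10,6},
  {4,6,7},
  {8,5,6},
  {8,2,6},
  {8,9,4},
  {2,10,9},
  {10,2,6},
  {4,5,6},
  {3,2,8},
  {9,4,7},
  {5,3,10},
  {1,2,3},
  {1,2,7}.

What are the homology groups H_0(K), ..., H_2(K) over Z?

H_0 ≅ Z,  H_1 ≅ Z ⊕ Z/2,  H_2 = 0.

Order the vertices as 1 < 2 < 3 < 4 < 5 < 6 < 7 < 8 < 9 < 10. Listing each simplex with vertices in this order, K has dimension 2 with simplices:

  0-simplices (10): [1], [2], [3], [4], [5], [6], [7], [8], [9], [10]
  1-simplices (30): (30 of them)
  2-simplices (20): (20 of them)

giving chain groups C_0 ≅ Z^10, C_1 ≅ Z^30, C_2 ≅ Z^20.

The boundary map ∂_1: C_1 → C_0 sends each edge [p,q] (with p < q) to q − p.
As a 10×30 matrix over Z this has rank 9, with invariant factors (1,1,1,1,1,1,1,1,1).

Boundary ∂_2: C_2 → C_1 acts by ∂[p,q,r] = [q,r] − [p,r] + [p,q]. For instance
  ∂[1,7,10] = [7,10] − [1,10] + [1,7],
  ∂[5,6,8] = [6,8] − [5,8] + [5,6].
The resulting 30×20 matrix has rank 20, and its Smith normal form has invariant factors (1,1,1,1,1,1,1,1,1,1,1,1,1,1,1,1,1,1,1,2).

From H_k ≅ ker(∂_k) / im(∂_{k+1}) we obtain:

  H_0: rank C_0 − rank ∂_1 = 10 − 9 = 1, and the invariant factors of ∂_1 are all 1, so H_0 = Z.
  H_1: rank ker ∂_1 − rank ∂_2 = (30 − 9) − 20 = 1, and ∂_2 has invariant factor 2 > 1, so H_1 = Z ⊕ Z/2.
  H_2: rank ker ∂_2 − rank ∂_3 = (20 − 20) − 0 = 0, and there is no ∂_3, so H_2 = 0.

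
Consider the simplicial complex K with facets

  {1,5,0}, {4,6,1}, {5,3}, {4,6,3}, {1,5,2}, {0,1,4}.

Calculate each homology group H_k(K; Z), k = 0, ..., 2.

Fix the vertex order 0 < 1 < 2 < 3 < 4 < 5 < 6 and write every simplex with vertices in increasing order. Then dim K = 2 and the simplices of K are:

  0-simplices (7): [0], [1], [2], [3], [4], [5], [6]
  1-simplices (12): [0,1], [0,4], [0,5], [1,2], [1,4], [1,5], [1,6], [2,5], [3,4], [3,5], [3,6], [4,6]
  2-simplices (5): [0,1,4], [0,1,5], [1,2,5], [1,4,6], [3,4,6]

Hence C_0 ≅ Z^7, C_1 ≅ Z^12, C_2 ≅ Z^5.

Boundary ∂_1: C_1 → C_0 maps an edge to its endpoints' difference, ∂[p,q] = q − p.
The 7×12 boundary matrix has rank 6 and Smith normal form diag(1,1,1,1,1,1).

The boundary map ∂_2: C_2 → C_1 acts by ∂[p,q,r] = [q,r] − [p,r] + [p,q]. For instance
  ∂[3,4,6] = [4,6] − [3,6] + [3,4],
  ∂[0,1,4] = [1,4] − [0,4] + [0,1].
The 12×5 boundary matrix has rank 5 and Smith normal form diag(1,1,1,1,1).

From H_k ≅ ker(∂_k) / im(∂_{k+1}) we obtain:

  H_0: rank C_0 − rank ∂_1 = 7 − 6 = 1, and the invariant factors of ∂_1 are all 1, so H_0 = Z.
  H_1: rank ker ∂_1 − rank ∂_2 = (12 − 6) − 5 = 1, and the invariant factors of ∂_2 are all 1, so H_1 = Z.
  H_2: rank ker ∂_2 − rank ∂_3 = (5 − 5) − 0 = 0, and there is no ∂_3, so H_2 = 0.

H_0 = Z,  H_1 = Z,  H_2 = 0.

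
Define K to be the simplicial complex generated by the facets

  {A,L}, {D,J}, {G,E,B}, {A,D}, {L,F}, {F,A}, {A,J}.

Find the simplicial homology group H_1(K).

H_1 ≅ Z^2.

Fix the vertex order A < B < D < E < F < G < J < L and write every simplex with vertices in increasing order. Then dim K = 2 and the simplices of K are:

  0-simplices (8): A, B, D, E, F, G, J, L
  1-simplices (9): AD, AF, AJ, AL, BE, BG, DJ, EG, FL
  2-simplices (1): BEG

giving chain groups C_0 ≅ Z^8, C_1 ≅ Z^9, C_2 ≅ Z^1.

∂_1: C_1 → C_0 is given by ∂[p,q] = [q] − [p]. For instance
  ∂AD = D − A.
The 8×9 boundary matrix has rank 6 and Smith normal form diag(1,1,1,1,1,1).

The boundary map ∂_2: C_2 → C_1 maps a triangle to the signed sum of its edges. For instance
  ∂BEG = EG − BG + BE.
The 9×1 boundary matrix has rank 1 and Smith normal form diag(1).

From H_k ≅ ker(∂_k) / im(∂_{k+1}) we obtain:

  H_1: rank ker ∂_1 − rank ∂_2 = (9 − 6) − 1 = 2, and the invariant factors of ∂_2 are all 1, so H_1 ≅ Z^2.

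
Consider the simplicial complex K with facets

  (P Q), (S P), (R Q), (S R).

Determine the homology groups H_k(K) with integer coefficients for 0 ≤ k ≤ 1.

Order the vertices as P < Q < R < S. Listing each simplex with vertices in this order, K has dimension 1 with simplices:

  0-simplices (4): P, Q, R, S
  1-simplices (4): PQ, PS, QR, RS

so the chain groups are C_0 ≅ Z^4, C_1 ≅ Z^4.

∂_1: C_1 → C_0 is given by ∂[p,q] = [q] − [p].
As a 4×4 matrix over Z this has rank 3, with invariant factors (1,1,1).

Reading off H_k = ker ∂_k / im ∂_{k+1}:

  H_0: rank C_0 − rank ∂_1 = 4 − 3 = 1, and the invariant factors of ∂_1 are all 1, so H_0 ≅ Z.
  H_1: rank ker ∂_1 − rank ∂_2 = (4 − 3) − 0 = 1, and there is no ∂_2, so H_1 ≅ Z.

As a check, the Euler characteristic is 4 − 4 = 0, which agrees with 1 − 1 = 0.

H_0 = Z,  H_1 = Z.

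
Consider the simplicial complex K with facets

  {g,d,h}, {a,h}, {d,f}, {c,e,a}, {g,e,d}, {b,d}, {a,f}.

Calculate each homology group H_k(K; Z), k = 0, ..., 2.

Take the total order a < b < c < d < e < f < g < h on the vertex set. Then K (dimension 2) consists of the simplices:

  0-simplices (8): a, b, c, d, e, f, g, h
  1-simplices (12): ac, ae, af, ah, bd, ce, de, df, dg, dh, eg, gh
  2-simplices (3): ace, deg, dgh

Hence C_0 ≅ Z^8, C_1 ≅ Z^12, C_2 ≅ Z^3.

The boundary map ∂_1: C_1 → C_0 maps an edge to its endpoints' difference, ∂[p,q] = q − p. For instance
  ∂dh = h − d.
The 8×12 boundary matrix has rank 7 and Smith normal form diag(1,1,1,1,1,1,1).

The boundary map ∂_2: C_2 → C_1 sends each 2-simplex [p,q,r] to [q,r] − [p,r] + [p,q]. For instance
  ∂deg = eg − dg + de,
  ∂dgh = gh − dh + dg.
The 12×3 boundary matrix has rank 3 and Smith normal form diag(1,1,1).

Now H_k = ker ∂_k / im ∂_{k+1}, so:

  H_0: rank C_0 − rank ∂_1 = 8 − 7 = 1, and the invariant factors of ∂_1 are all 1, so H_0 = Z.
  H_1: rank ker ∂_1 − rank ∂_2 = (12 − 7) − 3 = 2, and the invariant factors of ∂_2 are all 1, so H_1 = Z^2.
  H_2: rank ker ∂_2 − rank ∂_3 = (3 − 3) − 0 = 0, and there is no ∂_3, so H_2 = 0.

H_0 ≅ Z,  H_1 ≅ Z^2,  H_2 = 0.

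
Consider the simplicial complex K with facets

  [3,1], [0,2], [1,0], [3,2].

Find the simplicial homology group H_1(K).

Order the vertices as 0 < 1 < 2 < 3. Listing each simplex with vertices in this order, K has dimension 1 with simplices:

  0-simplices (4): [0], [1], [2], [3]
  1-simplices (4): [0,1], [0,2], [1,3], [2,3]

giving chain groups C_0 ≅ Z^4, C_1 ≅ Z^4.

∂_1: C_1 → C_0 is given by ∂[p,q] = [q] − [p]. For instance
  ∂[2,3] = [3] − [2].
The 4×4 boundary matrix has rank 3 and Smith normal form diag(1,1,1).

Computing H_k = (kernel of ∂_k) / (image of ∂_{k+1}):

  H_1: rank ker ∂_1 − rank ∂_2 = (4 − 3) − 0 = 1, and there is no ∂_2, so H_1 = Z.

(K is a triangulation of the circle S^1.)

H_1 = Z.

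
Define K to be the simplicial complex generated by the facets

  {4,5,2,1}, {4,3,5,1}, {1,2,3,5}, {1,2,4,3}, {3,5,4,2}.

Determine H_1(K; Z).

Order the vertices as 1 < 2 < 3 < 4 < 5. Listing each simplex with vertices in this order, K has dimension 3 with simplices:

  0-simplices (5): [1], [2], [3], [4], [5]
  1-simplices (10): [1,2], [1,3], [1,4], [1,5], [2,3], [2,4], [2,5], [3,4], [3,5], [4,5]
  2-simplices (10): [1,2,3], [1,2,4], [1,2,5], [1,3,4], [1,3,5], [1,4,5], [2,3,4], [2,3,5], [2,4,5], [3,4,5]
  3-simplices (5): [1,2,3,4], [1,2,3,5], [1,2,4,5], [1,3,4,5], [2,3,4,5]

so the chain groups are C_0 ≅ Z^5, C_1 ≅ Z^10, C_2 ≅ Z^10, C_3 ≅ Z^5.

The boundary map ∂_1: C_1 → C_0 is given by ∂[p,q] = [q] − [p]. For instance
  ∂[1,4] = [4] − [1].
The resulting 5×10 matrix has rank 4, and its Smith normal form has invariant factors (1,1,1,1).

∂_2: C_2 → C_1 maps a triangle to the signed sum of its edges. For instance
  ∂[3,4,5] = [4,5] − [3,5] + [3,4],
  ∂[2,3,5] = [3,5] − [2,5] + [2,3].
As a 10×10 matrix over Z this has rank 6, with invariant factors (1,1,1,1,1,1).

∂_3: C_3 → C_2 sends each 3-simplex σ to the alternating sum Σ_i (−1)^i (σ with its i-th vertex removed). For instance
  ∂[2,3,4,5] = [3,4,5] − [2,4,5] + [2,3,5] − [2,3,4],
  ∂[1,2,4,5] = [2,4,5] − [1,4,5] + [1,2,5] − [1,2,4].
The resulting 10×5 matrix has rank 4, and its Smith normal form has invariant factors (1,1,1,1).

Reading off H_k = ker ∂_k / im ∂_{k+1}:

  H_1: rank ker ∂_1 − rank ∂_2 = (10 − 4) − 6 = 0, and the invariant factors of ∂_2 are all 1, so H_1 ≅ 0.

H_1 ≅ 0.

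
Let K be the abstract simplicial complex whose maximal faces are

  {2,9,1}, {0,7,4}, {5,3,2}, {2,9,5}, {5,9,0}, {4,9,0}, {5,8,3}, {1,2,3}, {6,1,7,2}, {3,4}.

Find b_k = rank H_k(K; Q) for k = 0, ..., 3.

Fix the vertex order 0 < 1 < 2 < 3 < 4 < 5 < 6 < 7 < 8 < 9 and write every simplex with vertices in increasing order. Then dim K = 3 and the simplices of K are:

  0-simplices (10): [0], [1], [2], [3], [4], [5], [6], [7], [8], [9]
  1-simplices (22): [0,4], [0,5], [0,7], [0,9], [1,2], [1,3], [1,6], [1,7], [1,9], [2,3], [2,5], [2,6], [2,7], [2,9], [3,4], [3,5], [3,8], [4,7], [4,9], [5,8], [5,9], [6,7]
  2-simplices (12): [0,4,7], [0,4,9], [0,5,9], [1,2,3], [1,2,6], [1,2,7], [1,2,9], [1,6,7], [2,3,5], [2,5,9], [2,6,7], [3,5,8]
  3-simplices (1): [1,2,6,7]

Hence C_0 ≅ Z^10, C_1 ≅ Z^22, C_2 ≅ Z^12, C_3 ≅ Z^1.

∂_1: C_1 → C_0 is given by ∂[p,q] = [q] − [p]. For instance
  ∂[3,8] = [8] − [3].
The 10×22 boundary matrix has rank 9 and Smith normal form diag(1,1,1,1,1,1,1,1,1).

The boundary map ∂_2: C_2 → C_1 acts by ∂[p,q,r] = [q,r] − [p,r] + [p,q]. For instance
  ∂[0,4,9] = [4,9] − [0,9] + [0,4],
  ∂[2,5,9] = [5,9] − [2,9] + [2,5].
The 22×12 boundary matrix has rank 11 and Smith normal form diag(1,1,1,1,1,1,1,1,1,1,1).

The boundary map ∂_3: C_3 → C_2 sends each 3-simplex σ to the alternating sum Σ_i (−1)^i (σ with its i-th vertex removed). For instance
  ∂[1,2,6,7] = [2,6,7] − [1,6,7] + [1,2,7] − [1,2,6].
This gives a 12×1 integer matrix of rank 1; reducing to Smith normal form yields diagonal entries (1).

From H_k ≅ ker(∂_k) / im(∂_{k+1}) we obtain:

  H_0: rank C_0 − rank ∂_1 = 10 − 9 = 1, and the invariant factors of ∂_1 are all 1, so H_0 ≅ Z.
  H_1: rank ker ∂_1 − rank ∂_2 = (22 − 9) − 11 = 2, and the invariant factors of ∂_2 are all 1, so H_1 ≅ Z^2.
  H_2: rank ker ∂_2 − rank ∂_3 = (12 − 11) − 1 = 0, and the invariant factors of ∂_3 are all 1, so H_2 ≅ 0.
  H_3: rank ker ∂_3 − rank ∂_4 = (1 − 1) − 0 = 0, and there is no ∂_4, so H_3 ≅ 0.

Hence the Betti numbers are b_0 = 1, b_1 = 2, b_2 = 0, b_3 = 0.

b_0 = 1, b_1 = 2, b_2 = 0, b_3 = 0.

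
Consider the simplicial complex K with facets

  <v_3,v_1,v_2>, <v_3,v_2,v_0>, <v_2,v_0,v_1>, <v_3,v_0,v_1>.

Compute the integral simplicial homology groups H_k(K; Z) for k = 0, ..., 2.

Take the total order v_0 < v_1 < v_2 < v_3 on the vertex set. Then K (dimension 2) consists of the simplices:

  0-simplices (4): [v_0], [v_1], [v_2], [v_3]
  1-simplices (6): [v_0,v_1], [v_0,v_2], [v_0,v_3], [v_1,v_2], [v_1,v_3], [v_2,v_3]
  2-simplices (4): [v_0,v_1,v_2], [v_0,v_1,v_3], [v_0,v_2,v_3], [v_1,v_2,v_3]

so the chain groups are C_0 ≅ Z^4, C_1 ≅ Z^6, C_2 ≅ Z^4.

Boundary ∂_1: C_1 → C_0 maps an edge to its endpoints' difference, ∂[p,q] = q − p. For instance
  ∂[v_1,v_2] = [v_2] − [v_1].
The 4×6 boundary matrix has rank 3 and Smith normal form diag(1,1,1).

Boundary ∂_2: C_2 → C_1 maps a triangle to the signed sum of its edges. For instance
  ∂[v_0,v_2,v_3] = [v_2,v_3] − [v_0,v_3] + [v_0,v_2],
  ∂[v_0,v_1,v_3] = [v_1,v_3] − [v_0,v_3] + [v_0,v_1].
The 6×4 boundary matrix has rank 3 and Smith normal form diag(1,1,1).

Reading off H_k = ker ∂_k / im ∂_{k+1}:

  H_0: rank C_0 − rank ∂_1 = 4 − 3 = 1, and the invariant factors of ∂_1 are all 1, so H_0 = Z.
  H_1: rank ker ∂_1 − rank ∂_2 = (6 − 3) − 3 = 0, and the invariant factors of ∂_2 are all 1, so H_1 = 0.
  H_2: rank ker ∂_2 − rank ∂_3 = (4 − 3) − 0 = 1, and there is no ∂_3, so H_2 = Z.

As a check, the Euler characteristic is 4 − 6 + 4 = 2, which agrees with 1 − 0 + 1 = 2.

H_0 = Z,  H_1 = 0,  H_2 = Z.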